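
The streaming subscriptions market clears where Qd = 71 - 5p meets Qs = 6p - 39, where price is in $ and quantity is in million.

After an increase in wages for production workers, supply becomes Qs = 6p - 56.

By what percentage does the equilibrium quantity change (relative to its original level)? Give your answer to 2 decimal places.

-36.80

Original equilibrium: 71 - 5p = 6p - 39 gives 110 = 11p, so p = 10 and Q = 21.
After the shift, demand is Qd = 71 - 5p and supply is Qs = 6p - 56.
Setting them equal: 71 - 5p = 6p - 56 → 127 = 11p, so p = 127/11 ≈ 11.5455 and Q = 146/11 ≈ 13.2727.
%ΔQ = (13.2727 − 21) / 21 × 100 = -36.80%.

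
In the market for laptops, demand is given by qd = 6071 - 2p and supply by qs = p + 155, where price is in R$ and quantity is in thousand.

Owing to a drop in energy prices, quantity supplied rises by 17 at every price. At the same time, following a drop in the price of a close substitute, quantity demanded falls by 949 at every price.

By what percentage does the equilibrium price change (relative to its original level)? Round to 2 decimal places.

Before the shock: 6071 - 2p = p + 155 ⇒ 5916 = 3p ⇒ p = 1972, q = 2127.
The shock moves the curves to qd = 5122 - 2p and qs = p + 172.
Equate the new curves: 5122 - 2p = p + 172, giving 4950 = 3p, p = 1650, q = 1822.
%Δp = (1650 − 1972) / 1972 × 100 = -16.33%.

-16.33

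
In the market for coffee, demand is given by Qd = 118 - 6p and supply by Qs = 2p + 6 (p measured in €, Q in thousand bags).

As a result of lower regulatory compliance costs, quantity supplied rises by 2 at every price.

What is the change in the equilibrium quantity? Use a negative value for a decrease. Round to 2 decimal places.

+1.50

Before the shock: 118 - 6p = 2p + 6 ⇒ 112 = 8p ⇒ p = 14, Q = 34.
With the change applied: demand Qd = 118 - 6p, supply Qs = 2p + 8.
Clearing the new market: 118 - 6p = 2p + 8, so p = 13.75 and Q = 35.5.
ΔQ = 35.5 − 34 = +1.50.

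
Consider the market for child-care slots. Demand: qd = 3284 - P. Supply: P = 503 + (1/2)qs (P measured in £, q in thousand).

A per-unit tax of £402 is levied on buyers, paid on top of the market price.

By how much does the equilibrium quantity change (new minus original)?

Solve the original market: 3284 - P = 2P - 1006, hence P = 1430 and q = 1854.
Since buyers pay the price plus the tax, the effective demand curve becomes qd = 2882 - P.
Equate the new curves: 2882 - P = 2P - 1006, giving 3888 = 3P, P = 1296, q = 1586.
Δq = 1586 − 1854 = -268.

-268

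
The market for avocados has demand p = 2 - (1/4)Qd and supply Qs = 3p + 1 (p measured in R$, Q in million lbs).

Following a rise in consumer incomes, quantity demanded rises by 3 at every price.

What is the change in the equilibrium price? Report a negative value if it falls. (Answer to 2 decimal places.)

+0.43

Original equilibrium: 8 - 4p = 3p + 1 gives 7 = 7p, so p = 1 and Q = 4.
The new curves are Qd = 11 - 4p (demand) and Qs = 3p + 1 (supply).
Equate the new curves: 11 - 4p = 3p + 1, giving 10 = 7p, p = 10/7 ≈ 1.4286, Q = 37/7 ≈ 5.2857.
Δp = 1.4286 − 1 = +0.43.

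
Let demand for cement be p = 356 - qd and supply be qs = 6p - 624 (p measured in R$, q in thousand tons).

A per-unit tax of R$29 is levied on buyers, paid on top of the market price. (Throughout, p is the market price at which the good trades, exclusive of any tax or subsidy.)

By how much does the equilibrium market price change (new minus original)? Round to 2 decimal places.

Initially, 356 - p = 6p - 624, so 980 = 7p and p = 140, q = 216.
Since buyers pay the price plus the tax, the effective demand curve becomes qd = 327 - p.
New equilibrium: 327 - p = 6p - 624 ⇒ 951 = 7p ⇒ p = 951/7 ≈ 135.8571, q = 1338/7 ≈ 191.1429.
Δp = 135.8571 − 140 = -4.14.

-4.14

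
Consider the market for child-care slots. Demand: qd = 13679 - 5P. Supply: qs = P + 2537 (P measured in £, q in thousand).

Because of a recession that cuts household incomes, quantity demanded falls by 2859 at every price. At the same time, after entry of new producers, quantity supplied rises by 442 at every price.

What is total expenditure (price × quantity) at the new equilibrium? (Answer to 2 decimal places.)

Original equilibrium: 13679 - 5P = P + 2537 gives 11142 = 6P, so P = 1857 and q = 4394.
After the shift, demand is qd = 10820 - 5P and supply is qs = P + 2979.
Equate the new curves: 10820 - 5P = P + 2979, giving 7841 = 6P, P = 7841/6 ≈ 1306.8333, q = 25715/6 ≈ 4285.8333.
New expenditure = 1306.8333 × 4285.8333 = 5600869.86.

5600869.86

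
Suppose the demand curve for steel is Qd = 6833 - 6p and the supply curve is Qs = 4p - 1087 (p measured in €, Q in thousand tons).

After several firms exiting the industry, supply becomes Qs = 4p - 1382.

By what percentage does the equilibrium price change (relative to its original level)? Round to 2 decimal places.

Original equilibrium: 6833 - 6p = 4p - 1087 gives 7920 = 10p, so p = 792 and Q = 2081.
The shock moves the curves to Qd = 6833 - 6p and Qs = 4p - 1382.
Equate the new curves: 6833 - 6p = 4p - 1382, giving 8215 = 10p, p = 821.5, Q = 1904.
%Δp = (821.5 − 792) / 792 × 100 = +3.72%.

+3.72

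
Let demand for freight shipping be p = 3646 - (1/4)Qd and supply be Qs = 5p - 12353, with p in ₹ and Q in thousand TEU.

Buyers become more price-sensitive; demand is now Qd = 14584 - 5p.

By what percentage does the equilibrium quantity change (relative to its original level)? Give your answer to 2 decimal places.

Initially, 14584 - 4p = 5p - 12353, so 26937 = 9p and p = 2993, Q = 2612.
With the change applied: demand Qd = 14584 - 5p, supply Qs = 5p - 12353.
Equate the new curves: 14584 - 5p = 5p - 12353, giving 26937 = 10p, p = 2693.7, Q = 1115.5.
%ΔQ = (1115.5 − 2612) / 2612 × 100 = -57.29%.

-57.29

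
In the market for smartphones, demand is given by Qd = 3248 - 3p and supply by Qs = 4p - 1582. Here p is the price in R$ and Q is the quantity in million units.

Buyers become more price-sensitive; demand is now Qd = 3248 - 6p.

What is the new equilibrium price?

Solve the original market: 3248 - 3p = 4p - 1582, hence p = 690 and Q = 1178.
With the change applied: demand Qd = 3248 - 6p, supply Qs = 4p - 1582.
Setting them equal: 3248 - 6p = 4p - 1582 → 4830 = 10p, so p = 483 and Q = 350.

483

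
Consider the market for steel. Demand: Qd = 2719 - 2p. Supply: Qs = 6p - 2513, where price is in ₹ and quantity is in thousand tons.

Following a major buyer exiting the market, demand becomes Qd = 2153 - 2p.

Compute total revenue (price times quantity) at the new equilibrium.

Before the shock: 2719 - 2p = 6p - 2513 ⇒ 5232 = 8p ⇒ p = 654, Q = 1411.
With the change applied: demand Qd = 2153 - 2p, supply Qs = 6p - 2513.
Equate the new curves: 2153 - 2p = 6p - 2513, giving 4666 = 8p, p = 583.25, Q = 986.5.
New expenditure = 583.25 × 986.5 = 575376.125.

575376.125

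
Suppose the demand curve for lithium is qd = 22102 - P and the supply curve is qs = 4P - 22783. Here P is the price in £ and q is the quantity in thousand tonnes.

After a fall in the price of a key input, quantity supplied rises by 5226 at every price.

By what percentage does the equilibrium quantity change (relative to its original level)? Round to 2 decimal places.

Initially, 22102 - P = 4P - 22783, so 44885 = 5P and P = 8977, q = 13125.
The new curves are qd = 22102 - P (demand) and qs = 4P - 17557 (supply).
Setting them equal: 22102 - P = 4P - 17557 → 39659 = 5P, so P = 7931.8 and q = 14170.2.
%Δq = (14170.2 − 13125) / 13125 × 100 = +7.96%.

+7.96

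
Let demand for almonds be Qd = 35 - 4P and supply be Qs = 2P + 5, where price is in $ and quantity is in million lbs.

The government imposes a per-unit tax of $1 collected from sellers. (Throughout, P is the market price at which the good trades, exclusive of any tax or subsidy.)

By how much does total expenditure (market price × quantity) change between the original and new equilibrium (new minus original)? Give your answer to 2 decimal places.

Solve the original market: 35 - 4P = 2P + 5, hence P = 5 and Q = 15.
Since sellers keep the price net of the tax, the effective supply curve becomes Qs = 2P + 3.
Clearing the new market: 35 - 4P = 2P + 3, so P = 16/3 ≈ 5.3333 and Q = 41/3 ≈ 13.6667.
Expenditure moves from 5×15 = 75 to 5.3333×13.6667 = 72.8889; change = -2.11.

-2.11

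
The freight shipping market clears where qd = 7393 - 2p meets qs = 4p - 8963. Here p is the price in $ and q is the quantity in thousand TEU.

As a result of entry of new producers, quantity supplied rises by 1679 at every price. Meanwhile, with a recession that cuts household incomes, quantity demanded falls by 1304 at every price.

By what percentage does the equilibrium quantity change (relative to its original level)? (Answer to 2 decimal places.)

Original equilibrium: 7393 - 2p = 4p - 8963 gives 16356 = 6p, so p = 2726 and q = 1941.
After the shift, demand is qd = 6089 - 2p and supply is qs = 4p - 7284.
Setting them equal: 6089 - 2p = 4p - 7284 → 13373 = 6p, so p = 13373/6 ≈ 2228.8333 and q = 4894/3 ≈ 1631.3333.
%Δq = (1631.3333 − 1941) / 1941 × 100 = -15.95%.

-15.95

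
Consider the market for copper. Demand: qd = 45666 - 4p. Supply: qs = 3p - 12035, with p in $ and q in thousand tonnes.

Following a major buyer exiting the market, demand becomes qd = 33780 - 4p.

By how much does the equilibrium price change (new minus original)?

Original equilibrium: 45666 - 4p = 3p - 12035 gives 57701 = 7p, so p = 8243 and q = 12694.
With the change applied: demand qd = 33780 - 4p, supply qs = 3p - 12035.
Setting them equal: 33780 - 4p = 3p - 12035 → 45815 = 7p, so p = 6545 and q = 7600.
Δp = 6545 − 8243 = -1698.

-1698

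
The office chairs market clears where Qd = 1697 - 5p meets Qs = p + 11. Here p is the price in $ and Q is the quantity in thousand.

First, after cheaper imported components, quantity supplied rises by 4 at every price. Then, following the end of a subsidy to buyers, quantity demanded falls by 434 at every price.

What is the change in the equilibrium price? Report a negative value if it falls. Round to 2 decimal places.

Solve the original market: 1697 - 5p = p + 11, hence p = 281 and Q = 292.
After the shift, demand is Qd = 1263 - 5p and supply is Qs = p + 15.
Clearing the new market: 1263 - 5p = p + 15, so p = 208 and Q = 223.
Δp = 208 − 281 = -73.00.

-73.00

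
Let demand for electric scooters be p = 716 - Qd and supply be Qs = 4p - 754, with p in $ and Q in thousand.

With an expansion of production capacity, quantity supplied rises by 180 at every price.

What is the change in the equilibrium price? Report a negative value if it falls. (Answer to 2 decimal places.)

-36.00

Before the shock: 716 - p = 4p - 754 ⇒ 1470 = 5p ⇒ p = 294, Q = 422.
The new curves are Qd = 716 - p (demand) and Qs = 4p - 574 (supply).
Setting them equal: 716 - p = 4p - 574 → 1290 = 5p, so p = 258 and Q = 458.
Δp = 258 − 294 = -36.00.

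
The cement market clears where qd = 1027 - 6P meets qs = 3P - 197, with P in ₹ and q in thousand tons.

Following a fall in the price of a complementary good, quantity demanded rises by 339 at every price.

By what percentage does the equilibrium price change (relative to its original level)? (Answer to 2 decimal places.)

+27.70

Solve the original market: 1027 - 6P = 3P - 197, hence P = 136 and q = 211.
The shock moves the curves to qd = 1366 - 6P and qs = 3P - 197.
Setting them equal: 1366 - 6P = 3P - 197 → 1563 = 9P, so P = 521/3 ≈ 173.6667 and q = 324.
%ΔP = (173.6667 − 136) / 136 × 100 = +27.70%.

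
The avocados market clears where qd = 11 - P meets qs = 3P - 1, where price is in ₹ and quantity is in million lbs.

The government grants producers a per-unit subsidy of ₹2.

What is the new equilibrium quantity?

Solve the original market: 11 - P = 3P - 1, hence P = 3 and q = 8.
Since sellers receive the price plus the subsidy, the effective supply curve becomes qs = 3P + 5.
Clearing the new market: 11 - P = 3P + 5, so P = 1.5 and q = 9.5.

9.5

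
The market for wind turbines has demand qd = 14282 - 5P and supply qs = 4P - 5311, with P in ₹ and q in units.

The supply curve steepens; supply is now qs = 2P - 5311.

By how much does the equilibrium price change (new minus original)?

+622

Solve the original market: 14282 - 5P = 4P - 5311, hence P = 2177 and q = 3397.
With the change applied: demand qd = 14282 - 5P, supply qs = 2P - 5311.
Equate the new curves: 14282 - 5P = 2P - 5311, giving 19593 = 7P, P = 2799, q = 287.
ΔP = 2799 − 2177 = +622.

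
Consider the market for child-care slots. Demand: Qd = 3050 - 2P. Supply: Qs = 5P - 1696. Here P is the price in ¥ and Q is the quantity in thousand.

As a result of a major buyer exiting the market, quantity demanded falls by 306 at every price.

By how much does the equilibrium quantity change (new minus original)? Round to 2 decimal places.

-218.57

Solve the original market: 3050 - 2P = 5P - 1696, hence P = 678 and Q = 1694.
With the change applied: demand Qd = 2744 - 2P, supply Qs = 5P - 1696.
Clearing the new market: 2744 - 2P = 5P - 1696, so P = 4440/7 ≈ 634.2857 and Q = 10328/7 ≈ 1475.4286.
ΔQ = 1475.4286 − 1694 = -218.57.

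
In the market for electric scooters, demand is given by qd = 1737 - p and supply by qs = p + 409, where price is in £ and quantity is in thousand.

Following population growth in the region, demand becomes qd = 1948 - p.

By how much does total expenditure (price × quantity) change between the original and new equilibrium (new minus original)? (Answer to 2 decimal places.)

Solve the original market: 1737 - p = p + 409, hence p = 664 and q = 1073.
With the change applied: demand qd = 1948 - p, supply qs = p + 409.
New equilibrium: 1948 - p = p + 409 ⇒ 1539 = 2p ⇒ p = 769.5, q = 1178.5.
Expenditure moves from 664×1073 = 712472 to 769.5×1178.5 = 906855.75; change = +194383.75.

+194383.75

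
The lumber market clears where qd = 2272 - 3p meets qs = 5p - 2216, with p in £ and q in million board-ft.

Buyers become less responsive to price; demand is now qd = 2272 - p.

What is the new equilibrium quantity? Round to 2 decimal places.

Initially, 2272 - 3p = 5p - 2216, so 4488 = 8p and p = 561, q = 589.
After the shift, demand is qd = 2272 - p and supply is qs = 5p - 2216.
Clearing the new market: 2272 - p = 5p - 2216, so p = 748 and q = 1524.

1524.00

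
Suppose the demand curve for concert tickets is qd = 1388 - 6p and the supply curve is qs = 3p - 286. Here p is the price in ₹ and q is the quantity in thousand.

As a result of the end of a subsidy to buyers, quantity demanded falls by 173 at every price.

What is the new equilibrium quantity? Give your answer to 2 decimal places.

214.33

Solve the original market: 1388 - 6p = 3p - 286, hence p = 186 and q = 272.
The shock moves the curves to qd = 1215 - 6p and qs = 3p - 286.
New equilibrium: 1215 - 6p = 3p - 286 ⇒ 1501 = 9p ⇒ p = 1501/9 ≈ 166.7778, q = 643/3 ≈ 214.3333.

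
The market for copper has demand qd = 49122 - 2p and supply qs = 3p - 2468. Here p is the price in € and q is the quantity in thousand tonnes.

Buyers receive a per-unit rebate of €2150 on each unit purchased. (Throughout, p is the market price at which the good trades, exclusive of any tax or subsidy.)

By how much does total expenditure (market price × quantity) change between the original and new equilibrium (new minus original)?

Solve the original market: 49122 - 2p = 3p - 2468, hence p = 10318 and q = 28486.
Since buyers' out-of-pocket price is the market price minus the rebate, the effective demand curve becomes qd = 53422 - 2p.
New equilibrium: 53422 - 2p = 3p - 2468 ⇒ 55890 = 5p ⇒ p = 11178, q = 31066.
Expenditure moves from 10318×28486 = 293918548 to 11178×31066 = 347255748; change = +53337200.

+53337200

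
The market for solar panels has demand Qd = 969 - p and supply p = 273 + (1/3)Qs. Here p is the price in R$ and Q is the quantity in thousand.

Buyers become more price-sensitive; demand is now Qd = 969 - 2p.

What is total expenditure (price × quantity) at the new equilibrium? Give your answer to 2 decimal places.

90758.88

Initially, 969 - p = 3p - 819, so 1788 = 4p and p = 447, Q = 522.
With the change applied: demand Qd = 969 - 2p, supply Qs = 3p - 819.
Equate the new curves: 969 - 2p = 3p - 819, giving 1788 = 5p, p = 357.6, Q = 253.8.
New expenditure = 357.6 × 253.8 = 90758.88.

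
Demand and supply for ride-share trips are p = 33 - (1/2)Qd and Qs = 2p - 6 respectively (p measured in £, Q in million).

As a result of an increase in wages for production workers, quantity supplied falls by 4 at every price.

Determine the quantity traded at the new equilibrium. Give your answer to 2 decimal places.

Before the shock: 66 - 2p = 2p - 6 ⇒ 72 = 4p ⇒ p = 18, Q = 30.
The new curves are Qd = 66 - 2p (demand) and Qs = 2p - 10 (supply).
Equate the new curves: 66 - 2p = 2p - 10, giving 76 = 4p, p = 19, Q = 28.

28.00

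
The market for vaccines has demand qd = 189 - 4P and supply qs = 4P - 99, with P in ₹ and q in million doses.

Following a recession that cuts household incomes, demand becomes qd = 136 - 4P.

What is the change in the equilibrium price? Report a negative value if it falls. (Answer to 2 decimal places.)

-6.63

Solve the original market: 189 - 4P = 4P - 99, hence P = 36 and q = 45.
With the change applied: demand qd = 136 - 4P, supply qs = 4P - 99.
New equilibrium: 136 - 4P = 4P - 99 ⇒ 235 = 8P ⇒ P = 29.375, q = 18.5.
ΔP = 29.375 − 36 = -6.63.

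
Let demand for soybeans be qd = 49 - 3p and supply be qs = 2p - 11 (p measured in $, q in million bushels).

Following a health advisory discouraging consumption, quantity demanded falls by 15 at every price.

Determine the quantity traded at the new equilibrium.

Solve the original market: 49 - 3p = 2p - 11, hence p = 12 and q = 13.
The shock moves the curves to qd = 34 - 3p and qs = 2p - 11.
Equate the new curves: 34 - 3p = 2p - 11, giving 45 = 5p, p = 9, q = 7.

7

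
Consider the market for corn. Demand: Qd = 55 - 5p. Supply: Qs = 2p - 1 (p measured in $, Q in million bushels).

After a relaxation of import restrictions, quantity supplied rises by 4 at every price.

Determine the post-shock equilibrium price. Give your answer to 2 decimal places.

Solve the original market: 55 - 5p = 2p - 1, hence p = 8 and Q = 15.
The new curves are Qd = 55 - 5p (demand) and Qs = 2p + 3 (supply).
Equate the new curves: 55 - 5p = 2p + 3, giving 52 = 7p, p = 52/7 ≈ 7.4286, Q = 125/7 ≈ 17.8571.

7.43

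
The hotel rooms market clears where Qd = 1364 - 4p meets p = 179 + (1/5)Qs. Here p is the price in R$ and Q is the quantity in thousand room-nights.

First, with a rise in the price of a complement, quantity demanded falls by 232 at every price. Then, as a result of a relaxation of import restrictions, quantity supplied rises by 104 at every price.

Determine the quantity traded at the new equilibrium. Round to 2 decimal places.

277.33

Initially, 1364 - 4p = 5p - 895, so 2259 = 9p and p = 251, Q = 360.
After the shift, demand is Qd = 1132 - 4p and supply is Qs = 5p - 791.
Equate the new curves: 1132 - 4p = 5p - 791, giving 1923 = 9p, p = 641/3 ≈ 213.6667, Q = 832/3 ≈ 277.3333.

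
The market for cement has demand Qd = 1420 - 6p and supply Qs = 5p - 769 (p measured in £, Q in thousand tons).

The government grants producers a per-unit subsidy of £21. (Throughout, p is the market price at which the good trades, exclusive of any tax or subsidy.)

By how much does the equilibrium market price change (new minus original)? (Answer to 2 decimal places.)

-9.55

Solve the original market: 1420 - 6p = 5p - 769, hence p = 199 and Q = 226.
Since sellers receive the price plus the subsidy, the effective supply curve becomes Qs = 5p - 664.
New equilibrium: 1420 - 6p = 5p - 664 ⇒ 2084 = 11p ⇒ p = 2084/11 ≈ 189.4545, Q = 3116/11 ≈ 283.2727.
Δp = 189.4545 − 199 = -9.55.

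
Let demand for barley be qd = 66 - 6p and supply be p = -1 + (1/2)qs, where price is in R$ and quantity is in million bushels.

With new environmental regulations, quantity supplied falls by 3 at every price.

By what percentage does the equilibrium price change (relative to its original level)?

Original equilibrium: 66 - 6p = 2p + 2 gives 64 = 8p, so p = 8 and q = 18.
The new curves are qd = 66 - 6p (demand) and qs = 2p - 1 (supply).
Equate the new curves: 66 - 6p = 2p - 1, giving 67 = 8p, p = 8.375, q = 15.75.
%Δp = (8.375 − 8) / 8 × 100 = +4.6875%.

+4.6875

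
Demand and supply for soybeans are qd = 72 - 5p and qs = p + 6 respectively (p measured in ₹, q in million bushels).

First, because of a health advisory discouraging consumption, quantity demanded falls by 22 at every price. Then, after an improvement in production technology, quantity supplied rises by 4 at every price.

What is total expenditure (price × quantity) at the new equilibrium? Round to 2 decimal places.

111.11

Solve the original market: 72 - 5p = p + 6, hence p = 11 and q = 17.
With the change applied: demand qd = 50 - 5p, supply qs = p + 10.
Setting them equal: 50 - 5p = p + 10 → 40 = 6p, so p = 20/3 ≈ 6.6667 and q = 50/3 ≈ 16.6667.
New expenditure = 6.6667 × 16.6667 = 111.11.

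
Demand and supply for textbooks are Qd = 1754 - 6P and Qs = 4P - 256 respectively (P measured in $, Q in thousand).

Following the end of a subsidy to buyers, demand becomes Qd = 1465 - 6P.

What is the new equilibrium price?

172.1

Solve the original market: 1754 - 6P = 4P - 256, hence P = 201 and Q = 548.
The new curves are Qd = 1465 - 6P (demand) and Qs = 4P - 256 (supply).
New equilibrium: 1465 - 6P = 4P - 256 ⇒ 1721 = 10P ⇒ P = 172.1, Q = 432.4.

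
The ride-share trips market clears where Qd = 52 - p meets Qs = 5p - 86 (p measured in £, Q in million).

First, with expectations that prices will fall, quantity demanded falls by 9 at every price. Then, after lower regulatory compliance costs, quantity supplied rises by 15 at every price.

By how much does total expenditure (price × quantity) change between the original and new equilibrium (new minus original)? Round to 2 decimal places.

Original equilibrium: 52 - p = 5p - 86 gives 138 = 6p, so p = 23 and Q = 29.
The new curves are Qd = 43 - p (demand) and Qs = 5p - 71 (supply).
Clearing the new market: 43 - p = 5p - 71, so p = 19 and Q = 24.
Expenditure moves from 23×29 = 667 to 19×24 = 456; change = -211.00.

-211.00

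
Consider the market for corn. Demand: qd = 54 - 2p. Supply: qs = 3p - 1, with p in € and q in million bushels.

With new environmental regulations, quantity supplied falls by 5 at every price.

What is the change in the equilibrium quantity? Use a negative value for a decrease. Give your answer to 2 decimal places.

-2.00

Original equilibrium: 54 - 2p = 3p - 1 gives 55 = 5p, so p = 11 and q = 32.
The new curves are qd = 54 - 2p (demand) and qs = 3p - 6 (supply).
Setting them equal: 54 - 2p = 3p - 6 → 60 = 5p, so p = 12 and q = 30.
Δq = 30 − 32 = -2.00.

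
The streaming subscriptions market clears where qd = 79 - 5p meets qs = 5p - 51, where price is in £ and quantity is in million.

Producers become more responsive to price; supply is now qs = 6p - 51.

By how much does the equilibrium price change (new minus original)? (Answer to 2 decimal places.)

Solve the original market: 79 - 5p = 5p - 51, hence p = 13 and q = 14.
The shock moves the curves to qd = 79 - 5p and qs = 6p - 51.
New equilibrium: 79 - 5p = 6p - 51 ⇒ 130 = 11p ⇒ p = 130/11 ≈ 11.8182, q = 219/11 ≈ 19.9091.
Δp = 11.8182 − 13 = -1.18.

-1.18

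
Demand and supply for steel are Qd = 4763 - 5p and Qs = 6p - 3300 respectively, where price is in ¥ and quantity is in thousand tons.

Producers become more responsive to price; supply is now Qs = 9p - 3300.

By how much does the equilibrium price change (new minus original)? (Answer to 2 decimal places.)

-157.07

Initially, 4763 - 5p = 6p - 3300, so 8063 = 11p and p = 733, Q = 1098.
The new curves are Qd = 4763 - 5p (demand) and Qs = 9p - 3300 (supply).
Setting them equal: 4763 - 5p = 9p - 3300 → 8063 = 14p, so p = 8063/14 ≈ 575.9286 and Q = 26367/14 ≈ 1883.3571.
Δp = 575.9286 − 733 = -157.07.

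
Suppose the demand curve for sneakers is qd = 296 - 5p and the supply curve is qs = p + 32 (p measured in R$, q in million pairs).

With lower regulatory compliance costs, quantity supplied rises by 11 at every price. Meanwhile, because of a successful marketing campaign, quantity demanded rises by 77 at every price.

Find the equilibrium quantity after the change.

98

Before the shock: 296 - 5p = p + 32 ⇒ 264 = 6p ⇒ p = 44, q = 76.
The shock moves the curves to qd = 373 - 5p and qs = p + 43.
Equate the new curves: 373 - 5p = p + 43, giving 330 = 6p, p = 55, q = 98.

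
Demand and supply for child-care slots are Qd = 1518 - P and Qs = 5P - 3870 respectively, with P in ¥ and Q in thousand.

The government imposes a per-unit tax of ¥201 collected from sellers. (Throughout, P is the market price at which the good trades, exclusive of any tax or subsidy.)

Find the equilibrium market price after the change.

1065.5

Original equilibrium: 1518 - P = 5P - 3870 gives 5388 = 6P, so P = 898 and Q = 620.
Since sellers keep the price net of the tax, the effective supply curve becomes Qs = 5P - 4875.
Setting them equal: 1518 - P = 5P - 4875 → 6393 = 6P, so P = 1065.5 and Q = 452.5.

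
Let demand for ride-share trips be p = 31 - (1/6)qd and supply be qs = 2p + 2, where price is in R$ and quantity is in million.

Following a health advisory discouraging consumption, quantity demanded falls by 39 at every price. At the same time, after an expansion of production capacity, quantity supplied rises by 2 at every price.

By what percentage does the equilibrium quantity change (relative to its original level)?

-17.1875

Original equilibrium: 186 - 6p = 2p + 2 gives 184 = 8p, so p = 23 and q = 48.
The new curves are qd = 147 - 6p (demand) and qs = 2p + 4 (supply).
Equate the new curves: 147 - 6p = 2p + 4, giving 143 = 8p, p = 17.875, q = 39.75.
%Δq = (39.75 − 48) / 48 × 100 = -17.1875%.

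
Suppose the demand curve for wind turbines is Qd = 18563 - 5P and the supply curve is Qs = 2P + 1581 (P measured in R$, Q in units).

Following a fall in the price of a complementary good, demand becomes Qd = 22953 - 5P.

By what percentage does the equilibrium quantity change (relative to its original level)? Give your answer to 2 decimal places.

Solve the original market: 18563 - 5P = 2P + 1581, hence P = 2426 and Q = 6433.
After the shift, demand is Qd = 22953 - 5P and supply is Qs = 2P + 1581.
Clearing the new market: 22953 - 5P = 2P + 1581, so P = 21372/7 ≈ 3053.1429 and Q = 53811/7 ≈ 7687.2857.
%ΔQ = (7687.2857 − 6433) / 6433 × 100 = +19.50%.

+19.50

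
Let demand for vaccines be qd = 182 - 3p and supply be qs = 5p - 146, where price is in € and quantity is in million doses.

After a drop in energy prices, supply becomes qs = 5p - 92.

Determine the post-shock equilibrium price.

34.25

Before the shock: 182 - 3p = 5p - 146 ⇒ 328 = 8p ⇒ p = 41, q = 59.
With the change applied: demand qd = 182 - 3p, supply qs = 5p - 92.
New equilibrium: 182 - 3p = 5p - 92 ⇒ 274 = 8p ⇒ p = 34.25, q = 79.25.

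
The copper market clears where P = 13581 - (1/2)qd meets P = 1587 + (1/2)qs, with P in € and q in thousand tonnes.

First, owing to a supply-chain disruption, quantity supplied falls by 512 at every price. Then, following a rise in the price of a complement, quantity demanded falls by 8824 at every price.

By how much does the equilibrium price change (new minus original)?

-2078

Before the shock: 27162 - 2P = 2P - 3174 ⇒ 30336 = 4P ⇒ P = 7584, q = 11994.
The shock moves the curves to qd = 18338 - 2P and qs = 2P - 3686.
New equilibrium: 18338 - 2P = 2P - 3686 ⇒ 22024 = 4P ⇒ P = 5506, q = 7326.
ΔP = 5506 − 7584 = -2078.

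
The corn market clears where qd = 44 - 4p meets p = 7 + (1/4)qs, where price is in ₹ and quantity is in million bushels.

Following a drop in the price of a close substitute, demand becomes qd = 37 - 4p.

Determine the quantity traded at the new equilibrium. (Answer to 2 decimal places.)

4.50

Initially, 44 - 4p = 4p - 28, so 72 = 8p and p = 9, q = 8.
After the shift, demand is qd = 37 - 4p and supply is qs = 4p - 28.
Clearing the new market: 37 - 4p = 4p - 28, so p = 8.125 and q = 4.5.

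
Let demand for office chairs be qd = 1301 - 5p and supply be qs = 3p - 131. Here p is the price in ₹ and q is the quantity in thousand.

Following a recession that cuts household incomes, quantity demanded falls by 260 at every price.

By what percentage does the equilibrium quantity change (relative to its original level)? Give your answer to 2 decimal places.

Solve the original market: 1301 - 5p = 3p - 131, hence p = 179 and q = 406.
The new curves are qd = 1041 - 5p (demand) and qs = 3p - 131 (supply).
Setting them equal: 1041 - 5p = 3p - 131 → 1172 = 8p, so p = 146.5 and q = 308.5.
%Δq = (308.5 − 406) / 406 × 100 = -24.01%.

-24.01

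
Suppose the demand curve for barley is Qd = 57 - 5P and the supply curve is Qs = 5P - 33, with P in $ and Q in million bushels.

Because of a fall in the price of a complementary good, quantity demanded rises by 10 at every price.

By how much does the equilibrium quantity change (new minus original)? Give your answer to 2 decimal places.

Original equilibrium: 57 - 5P = 5P - 33 gives 90 = 10P, so P = 9 and Q = 12.
The shock moves the curves to Qd = 67 - 5P and Qs = 5P - 33.
New equilibrium: 67 - 5P = 5P - 33 ⇒ 100 = 10P ⇒ P = 10, Q = 17.
ΔQ = 17 − 12 = +5.00.

+5.00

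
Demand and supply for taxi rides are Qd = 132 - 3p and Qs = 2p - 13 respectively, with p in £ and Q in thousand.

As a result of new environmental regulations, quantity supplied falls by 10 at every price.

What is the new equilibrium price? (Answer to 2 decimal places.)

Solve the original market: 132 - 3p = 2p - 13, hence p = 29 and Q = 45.
The shock moves the curves to Qd = 132 - 3p and Qs = 2p - 23.
Setting them equal: 132 - 3p = 2p - 23 → 155 = 5p, so p = 31 and Q = 39.

31.00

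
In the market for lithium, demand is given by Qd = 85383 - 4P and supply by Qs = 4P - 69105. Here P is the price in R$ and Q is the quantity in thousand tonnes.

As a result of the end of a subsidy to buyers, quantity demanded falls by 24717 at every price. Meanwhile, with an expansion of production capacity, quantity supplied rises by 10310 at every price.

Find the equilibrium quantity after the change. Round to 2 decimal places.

935.50

Before the shock: 85383 - 4P = 4P - 69105 ⇒ 154488 = 8P ⇒ P = 19311, Q = 8139.
The shock moves the curves to Qd = 60666 - 4P and Qs = 4P - 58795.
New equilibrium: 60666 - 4P = 4P - 58795 ⇒ 119461 = 8P ⇒ P = 14932.625, Q = 935.5.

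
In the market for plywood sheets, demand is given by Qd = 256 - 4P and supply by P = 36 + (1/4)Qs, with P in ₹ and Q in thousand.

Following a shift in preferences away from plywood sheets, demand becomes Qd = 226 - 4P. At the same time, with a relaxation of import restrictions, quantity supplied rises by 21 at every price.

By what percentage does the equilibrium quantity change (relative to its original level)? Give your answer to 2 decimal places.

-8.04

Original equilibrium: 256 - 4P = 4P - 144 gives 400 = 8P, so P = 50 and Q = 56.
After the shift, demand is Qd = 226 - 4P and supply is Qs = 4P - 123.
New equilibrium: 226 - 4P = 4P - 123 ⇒ 349 = 8P ⇒ P = 43.625, Q = 51.5.
%ΔQ = (51.5 − 56) / 56 × 100 = -8.04%.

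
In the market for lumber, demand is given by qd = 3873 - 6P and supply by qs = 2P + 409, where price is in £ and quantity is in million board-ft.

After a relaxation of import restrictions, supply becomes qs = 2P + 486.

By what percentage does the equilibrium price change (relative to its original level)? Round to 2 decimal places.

-2.22

Solve the original market: 3873 - 6P = 2P + 409, hence P = 433 and q = 1275.
The shock moves the curves to qd = 3873 - 6P and qs = 2P + 486.
New equilibrium: 3873 - 6P = 2P + 486 ⇒ 3387 = 8P ⇒ P = 423.375, q = 1332.75.
%ΔP = (423.375 − 433) / 433 × 100 = -2.22%.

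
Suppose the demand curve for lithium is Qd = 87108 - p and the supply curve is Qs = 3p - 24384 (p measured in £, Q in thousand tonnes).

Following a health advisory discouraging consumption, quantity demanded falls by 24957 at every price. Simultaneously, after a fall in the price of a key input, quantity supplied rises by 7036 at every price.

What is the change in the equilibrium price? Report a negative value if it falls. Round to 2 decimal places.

-7998.25

Solve the original market: 87108 - p = 3p - 24384, hence p = 27873 and Q = 59235.
The new curves are Qd = 62151 - p (demand) and Qs = 3p - 17348 (supply).
New equilibrium: 62151 - p = 3p - 17348 ⇒ 79499 = 4p ⇒ p = 19874.75, Q = 42276.25.
Δp = 19874.75 − 27873 = -7998.25.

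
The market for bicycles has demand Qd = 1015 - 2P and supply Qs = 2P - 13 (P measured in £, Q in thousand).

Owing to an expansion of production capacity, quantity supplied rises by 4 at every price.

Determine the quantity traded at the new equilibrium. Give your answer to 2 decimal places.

503.00

Original equilibrium: 1015 - 2P = 2P - 13 gives 1028 = 4P, so P = 257 and Q = 501.
The shock moves the curves to Qd = 1015 - 2P and Qs = 2P - 9.
Setting them equal: 1015 - 2P = 2P - 9 → 1024 = 4P, so P = 256 and Q = 503.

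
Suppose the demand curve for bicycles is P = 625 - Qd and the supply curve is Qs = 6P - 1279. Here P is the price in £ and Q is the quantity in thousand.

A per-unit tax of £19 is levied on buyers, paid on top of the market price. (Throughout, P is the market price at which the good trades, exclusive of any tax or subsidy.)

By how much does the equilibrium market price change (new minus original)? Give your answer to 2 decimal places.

Before the shock: 625 - P = 6P - 1279 ⇒ 1904 = 7P ⇒ P = 272, Q = 353.
Since buyers pay the price plus the tax, the effective demand curve becomes Qd = 606 - P.
Equate the new curves: 606 - P = 6P - 1279, giving 1885 = 7P, P = 1885/7 ≈ 269.2857, Q = 2357/7 ≈ 336.7143.
ΔP = 269.2857 − 272 = -2.71.

-2.71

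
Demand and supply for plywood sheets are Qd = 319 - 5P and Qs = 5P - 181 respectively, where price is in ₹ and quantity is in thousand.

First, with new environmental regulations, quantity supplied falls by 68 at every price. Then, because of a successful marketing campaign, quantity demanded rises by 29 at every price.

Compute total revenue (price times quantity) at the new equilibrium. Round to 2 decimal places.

Before the shock: 319 - 5P = 5P - 181 ⇒ 500 = 10P ⇒ P = 50, Q = 69.
The new curves are Qd = 348 - 5P (demand) and Qs = 5P - 249 (supply).
Setting them equal: 348 - 5P = 5P - 249 → 597 = 10P, so P = 59.7 and Q = 49.5.
New expenditure = 59.7 × 49.5 = 2955.15.

2955.15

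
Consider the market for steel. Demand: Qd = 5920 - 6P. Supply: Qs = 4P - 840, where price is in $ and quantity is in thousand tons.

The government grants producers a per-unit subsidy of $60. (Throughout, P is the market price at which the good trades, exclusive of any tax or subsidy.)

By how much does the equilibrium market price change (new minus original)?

-24

Initially, 5920 - 6P = 4P - 840, so 6760 = 10P and P = 676, Q = 1864.
Since sellers receive the price plus the subsidy, the effective supply curve becomes Qs = 4P - 600.
Setting them equal: 5920 - 6P = 4P - 600 → 6520 = 10P, so P = 652 and Q = 2008.
ΔP = 652 − 676 = -24.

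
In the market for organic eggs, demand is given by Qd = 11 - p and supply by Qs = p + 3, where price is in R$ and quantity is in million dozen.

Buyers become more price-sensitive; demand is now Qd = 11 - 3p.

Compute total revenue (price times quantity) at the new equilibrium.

10

Initially, 11 - p = p + 3, so 8 = 2p and p = 4, Q = 7.
After the shift, demand is Qd = 11 - 3p and supply is Qs = p + 3.
New equilibrium: 11 - 3p = p + 3 ⇒ 8 = 4p ⇒ p = 2, Q = 5.
New expenditure = 2 × 5 = 10.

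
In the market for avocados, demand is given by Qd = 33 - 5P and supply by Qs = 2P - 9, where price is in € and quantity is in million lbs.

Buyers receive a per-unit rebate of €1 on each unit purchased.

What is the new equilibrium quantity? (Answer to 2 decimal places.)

Initially, 33 - 5P = 2P - 9, so 42 = 7P and P = 6, Q = 3.
Since buyers' out-of-pocket price is the market price minus the rebate, the effective demand curve becomes Qd = 38 - 5P.
Clearing the new market: 38 - 5P = 2P - 9, so P = 47/7 ≈ 6.7143 and Q = 31/7 ≈ 4.4286.

4.43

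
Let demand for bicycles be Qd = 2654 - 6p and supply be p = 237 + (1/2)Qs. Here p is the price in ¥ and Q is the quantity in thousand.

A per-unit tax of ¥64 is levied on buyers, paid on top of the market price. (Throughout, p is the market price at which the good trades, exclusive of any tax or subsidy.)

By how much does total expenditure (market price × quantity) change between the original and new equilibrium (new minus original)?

Initially, 2654 - 6p = 2p - 474, so 3128 = 8p and p = 391, Q = 308.
Since buyers pay the price plus the tax, the effective demand curve becomes Qd = 2270 - 6p.
Clearing the new market: 2270 - 6p = 2p - 474, so p = 343 and Q = 212.
Expenditure moves from 391×308 = 120428 to 343×212 = 72716; change = -47712.

-47712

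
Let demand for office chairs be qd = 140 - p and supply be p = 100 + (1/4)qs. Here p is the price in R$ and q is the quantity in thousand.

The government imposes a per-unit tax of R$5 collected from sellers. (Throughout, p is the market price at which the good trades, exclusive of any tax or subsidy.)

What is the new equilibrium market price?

Solve the original market: 140 - p = 4p - 400, hence p = 108 and q = 32.
Since sellers keep the price net of the tax, the effective supply curve becomes qs = 4p - 420.
Equate the new curves: 140 - p = 4p - 420, giving 560 = 5p, p = 112, q = 28.

112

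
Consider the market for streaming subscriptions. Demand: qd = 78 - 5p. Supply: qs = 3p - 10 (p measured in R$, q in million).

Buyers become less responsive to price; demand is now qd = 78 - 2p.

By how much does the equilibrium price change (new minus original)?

+6.6

Original equilibrium: 78 - 5p = 3p - 10 gives 88 = 8p, so p = 11 and q = 23.
With the change applied: demand qd = 78 - 2p, supply qs = 3p - 10.
New equilibrium: 78 - 2p = 3p - 10 ⇒ 88 = 5p ⇒ p = 17.6, q = 42.8.
Δp = 17.6 − 11 = +6.6.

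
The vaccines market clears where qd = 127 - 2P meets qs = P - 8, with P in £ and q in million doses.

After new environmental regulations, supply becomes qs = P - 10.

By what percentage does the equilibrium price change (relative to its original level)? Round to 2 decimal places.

+1.48

Original equilibrium: 127 - 2P = P - 8 gives 135 = 3P, so P = 45 and q = 37.
After the shift, demand is qd = 127 - 2P and supply is qs = P - 10.
New equilibrium: 127 - 2P = P - 10 ⇒ 137 = 3P ⇒ P = 137/3 ≈ 45.6667, q = 107/3 ≈ 35.6667.
%ΔP = (45.6667 − 45) / 45 × 100 = +1.48%.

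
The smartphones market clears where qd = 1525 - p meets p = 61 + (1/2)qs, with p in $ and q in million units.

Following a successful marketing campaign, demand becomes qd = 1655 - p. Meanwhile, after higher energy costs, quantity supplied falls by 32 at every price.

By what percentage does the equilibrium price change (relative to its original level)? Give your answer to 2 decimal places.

Original equilibrium: 1525 - p = 2p - 122 gives 1647 = 3p, so p = 549 and q = 976.
After the shift, demand is qd = 1655 - p and supply is qs = 2p - 154.
Equate the new curves: 1655 - p = 2p - 154, giving 1809 = 3p, p = 603, q = 1052.
%Δp = (603 − 549) / 549 × 100 = +9.84%.

+9.84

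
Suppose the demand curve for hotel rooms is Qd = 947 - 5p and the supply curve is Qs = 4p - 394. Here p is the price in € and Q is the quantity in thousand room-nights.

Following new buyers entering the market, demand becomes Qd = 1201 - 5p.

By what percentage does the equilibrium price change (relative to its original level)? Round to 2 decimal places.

Initially, 947 - 5p = 4p - 394, so 1341 = 9p and p = 149, Q = 202.
After the shift, demand is Qd = 1201 - 5p and supply is Qs = 4p - 394.
New equilibrium: 1201 - 5p = 4p - 394 ⇒ 1595 = 9p ⇒ p = 1595/9 ≈ 177.2222, Q = 2834/9 ≈ 314.8889.
%Δp = (177.2222 − 149) / 149 × 100 = +18.94%.

+18.94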